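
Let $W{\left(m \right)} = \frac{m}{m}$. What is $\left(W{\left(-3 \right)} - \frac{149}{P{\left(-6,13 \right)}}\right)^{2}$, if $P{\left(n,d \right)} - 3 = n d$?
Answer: $\frac{50176}{5625} \approx 8.9202$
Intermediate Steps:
$P{\left(n,d \right)} = 3 + d n$ ($P{\left(n,d \right)} = 3 + n d = 3 + d n$)
$W{\left(m \right)} = 1$
$\left(W{\left(-3 \right)} - \frac{149}{P{\left(-6,13 \right)}}\right)^{2} = \left(1 - \frac{149}{3 + 13 \left(-6\right)}\right)^{2} = \left(1 - \frac{149}{3 - 78}\right)^{2} = \left(1 - \frac{149}{-75}\right)^{2} = \left(1 - - \frac{149}{75}\right)^{2} = \left(1 + \frac{149}{75}\right)^{2} = \left(\frac{224}{75}\right)^{2} = \frac{50176}{5625}$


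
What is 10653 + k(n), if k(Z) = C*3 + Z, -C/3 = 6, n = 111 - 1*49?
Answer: 10661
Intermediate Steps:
n = 62 (n = 111 - 49 = 62)
C = -18 (C = -3*6 = -18)
k(Z) = -54 + Z (k(Z) = -18*3 + Z = -54 + Z)
10653 + k(n) = 10653 + (-54 + 62) = 10653 + 8 = 10661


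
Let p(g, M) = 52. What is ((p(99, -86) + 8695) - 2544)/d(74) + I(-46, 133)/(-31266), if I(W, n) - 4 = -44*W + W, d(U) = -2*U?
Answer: -97118167/2313684 ≈ -41.976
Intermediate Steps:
I(W, n) = 4 - 43*W (I(W, n) = 4 + (-44*W + W) = 4 - 43*W)
((p(99, -86) + 8695) - 2544)/d(74) + I(-46, 133)/(-31266) = ((52 + 8695) - 2544)/((-2*74)) + (4 - 43*(-46))/(-31266) = (8747 - 2544)/(-148) + (4 + 1978)*(-1/31266) = 6203*(-1/148) + 1982*(-1/31266) = -6203/148 - 991/15633 = -97118167/2313684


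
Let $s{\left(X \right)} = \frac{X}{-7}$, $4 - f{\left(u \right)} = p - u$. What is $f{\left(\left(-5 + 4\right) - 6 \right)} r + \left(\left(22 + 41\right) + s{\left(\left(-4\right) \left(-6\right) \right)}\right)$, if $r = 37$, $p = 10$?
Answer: $- \frac{2950}{7} \approx -421.43$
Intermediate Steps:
$f{\left(u \right)} = -6 + u$ ($f{\left(u \right)} = 4 - \left(10 - u\right) = 4 + \left(-10 + u\right) = -6 + u$)
$s{\left(X \right)} = - \frac{X}{7}$ ($s{\left(X \right)} = X \left(- \frac{1}{7}\right) = - \frac{X}{7}$)
$f{\left(\left(-5 + 4\right) - 6 \right)} r + \left(\left(22 + 41\right) + s{\left(\left(-4\right) \left(-6\right) \right)}\right) = \left(-6 + \left(\left(-5 + 4\right) - 6\right)\right) 37 + \left(\left(22 + 41\right) - \frac{\left(-4\right) \left(-6\right)}{7}\right) = \left(-6 - 7\right) 37 + \left(63 - \frac{24}{7}\right) = \left(-13\right) 37 + \frac{417}{7} = -481 + \frac{417}{7} = - \frac{2950}{7}$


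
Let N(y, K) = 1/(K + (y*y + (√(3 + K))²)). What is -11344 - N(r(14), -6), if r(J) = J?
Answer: -2121329/187 ≈ -11344.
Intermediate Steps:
N(y, K) = 1/(3 + y² + 2*K) (N(y, K) = 1/(K + (y² + (3 + K))) = 1/(K + (3 + K + y²)) = 1/(3 + y² + 2*K))
-11344 - N(r(14), -6) = -11344 - 1/(3 + 14² + 2*(-6)) = -11344 - 1/(3 + 196 - 12) = -11344 - 1/187 = -2121329/187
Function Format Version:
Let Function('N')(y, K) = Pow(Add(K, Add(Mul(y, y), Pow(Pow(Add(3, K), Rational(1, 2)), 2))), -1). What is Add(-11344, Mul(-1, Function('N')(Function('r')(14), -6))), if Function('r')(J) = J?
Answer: Rational(-2121329, 187) ≈ -11344.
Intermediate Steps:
Function('N')(y, K) = Pow(Add(3, Pow(y, 2), Mul(2, K)), -1) (Function('N')(y, K) = Pow(Add(K, Add(Pow(y, 2), Add(3, K))), -1) = Pow(Add(K, Add(3, K, Pow(y, 2))), -1) = Pow(Add(3, Pow(y, 2), Mul(2, K)), -1))
Add(-11344, Mul(-1, Function('N')(Function('r')(14), -6))) = Add(-11344, Mul(-1, Pow(Add(3, Pow(14, 2), Mul(2, -6)), -1))) = Add(-11344, Mul(-1, Pow(Add(3, 196, -12), -1))) = Add(-11344, Mul(-1, Pow(187, -1))) = Add(-11344, Mul(-1, Rational(1, 187))) = Add(-11344, Rational(-1, 187)) = Rational(-2121329, 187)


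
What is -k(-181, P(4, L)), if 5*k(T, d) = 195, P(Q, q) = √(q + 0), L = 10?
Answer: -39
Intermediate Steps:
P(Q, q) = √q
k(T, d) = 39 (k(T, d) = (⅕)*195 = 39)
-k(-181, P(4, L)) = -1*39 = -39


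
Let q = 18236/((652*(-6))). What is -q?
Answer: 4559/978 ≈ 4.6616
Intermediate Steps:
q = -4559/978 (q = 18236/(-3912) = 18236*(-1/3912) = -4559/978 ≈ -4.6616)
-q = -1*(-4559/978) = 4559/978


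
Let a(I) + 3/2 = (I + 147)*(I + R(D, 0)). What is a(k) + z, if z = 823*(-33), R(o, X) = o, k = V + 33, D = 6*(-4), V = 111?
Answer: 15519/2 ≈ 7759.5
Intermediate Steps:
D = -24
k = 144 (k = 111 + 33 = 144)
z = -27159
a(I) = -3/2 + (-24 + I)*(147 + I) (a(I) = -3/2 + (I + 147)*(I - 24) = -3/2 + (147 + I)*(-24 + I) = -3/2 + (-24 + I)*(147 + I))
a(k) + z = (-7059/2 + 144² + 123*144) - 27159 = (-7059/2 + 20736 + 17712) - 27159 = 69837/2 - 27159 = 15519/2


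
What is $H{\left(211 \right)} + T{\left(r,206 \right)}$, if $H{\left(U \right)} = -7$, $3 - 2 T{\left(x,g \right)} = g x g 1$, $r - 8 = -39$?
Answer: $\frac{1315505}{2} \approx 6.5775 \cdot 10^{5}$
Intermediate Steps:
$r = -31$ ($r = 8 - 39 = -31$)
$T{\left(x,g \right)} = \frac{3}{2} - \frac{x g^{2}}{2}$ ($T{\left(x,g \right)} = \frac{3}{2} - \frac{g x g 1}{2} = \frac{3}{2} - \frac{g g x 1}{2} = \frac{3}{2} - \frac{x g^{2} \cdot 1}{2} = \frac{3}{2} - \frac{x g^{2}}{2}$)
$H{\left(211 \right)} + T{\left(r,206 \right)} = -7 - \left(- \frac{3}{2} - \frac{31 \cdot 206^{2}}{2}\right) = -7 - \left(- \frac{3}{2} - 657758\right) = -7 + \left(\frac{3}{2} + 657758\right) = -7 + \frac{1315519}{2} = \frac{1315505}{2}$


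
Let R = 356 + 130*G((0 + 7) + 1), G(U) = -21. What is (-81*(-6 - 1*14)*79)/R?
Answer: -63990/1187 ≈ -53.909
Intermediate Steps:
R = -2374 (R = 356 + 130*(-21) = 356 - 2730 = -2374)
(-81*(-6 - 1*14)*79)/R = (-81*(-6 - 1*14)*79)/(-2374) = (-81*(-6 - 14)*79)*(-1/2374) = (-81*(-20)*79)*(-1/2374) = (1620*79)*(-1/2374) = 127980*(-1/2374) = -63990/1187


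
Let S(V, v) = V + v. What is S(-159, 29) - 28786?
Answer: -28916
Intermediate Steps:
S(-159, 29) - 28786 = (-159 + 29) - 28786 = -130 - 28786 = -28916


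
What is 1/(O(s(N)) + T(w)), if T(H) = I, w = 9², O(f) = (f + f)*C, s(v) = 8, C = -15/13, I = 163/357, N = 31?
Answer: -4641/83561 ≈ -0.055540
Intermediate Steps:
I = 163/357 (I = 163*(1/357) = 163/357 ≈ 0.45658)
C = -15/13 (C = -15*1/13 = -15/13 ≈ -1.1538)
O(f) = -30*f/13 (O(f) = (f + f)*(-15/13) = (2*f)*(-15/13) = -30*f/13)
w = 81
T(H) = 163/357
1/(O(s(N)) + T(w)) = 1/(-30/13*8 + 163/357) = 1/(-240/13 + 163/357) = 1/(-83561/4641) = -4641/83561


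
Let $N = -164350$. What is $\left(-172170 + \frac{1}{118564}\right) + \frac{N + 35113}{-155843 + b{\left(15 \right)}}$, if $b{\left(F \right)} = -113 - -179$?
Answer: $- \frac{3179886106723315}{18469544228} \approx -1.7217 \cdot 10^{5}$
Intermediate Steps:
$b{\left(F \right)} = 66$ ($b{\left(F \right)} = -113 + 179 = 66$)
$\left(-172170 + \frac{1}{118564}\right) + \frac{N + 35113}{-155843 + b{\left(15 \right)}} = \left(-172170 + \frac{1}{118564}\right) + \frac{-164350 + 35113}{-155843 + 66} = \left(-172170 + \frac{1}{118564}\right) - \frac{129237}{-155777} = - \frac{20413163879}{118564} - - \frac{129237}{155777} = - \frac{20413163879}{118564} + \frac{129237}{155777} = - \frac{3179886106723315}{18469544228}$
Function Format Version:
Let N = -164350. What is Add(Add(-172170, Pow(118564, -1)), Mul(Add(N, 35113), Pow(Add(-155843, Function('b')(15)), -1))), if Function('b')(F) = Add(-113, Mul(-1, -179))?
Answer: Rational(-3179886106723315, 18469544228) ≈ -1.7217e+5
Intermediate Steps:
Function('b')(F) = 66 (Function('b')(F) = Add(-113, 179) = 66)
Add(Add(-172170, Pow(118564, -1)), Mul(Add(N, 35113), Pow(Add(-155843, Function('b')(15)), -1))) = Add(Add(-172170, Pow(118564, -1)), Mul(Add(-164350, 35113), Pow(Add(-155843, 66), -1))) = Add(Add(-172170, Rational(1, 118564)), Mul(-129237, Pow(-155777, -1))) = Add(Rational(-20413163879, 118564), Mul(-129237, Rational(-1, 155777))) = Add(Rational(-20413163879, 118564), Rational(129237, 155777)) = Rational(-3179886106723315, 18469544228)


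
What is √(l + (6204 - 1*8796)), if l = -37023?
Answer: I*√39615 ≈ 199.04*I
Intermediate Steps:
√(l + (6204 - 1*8796)) = √(-37023 + (6204 - 1*8796)) = √(-37023 + (6204 - 8796)) = √(-37023 - 2592) = √(-39615) = I*√39615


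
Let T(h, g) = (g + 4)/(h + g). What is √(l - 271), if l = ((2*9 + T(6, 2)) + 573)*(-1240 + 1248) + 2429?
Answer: 2*√1723 ≈ 83.018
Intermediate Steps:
T(h, g) = (4 + g)/(g + h)
l = 7163 (l = ((2*9 + (4 + 2)/(2 + 6)) + 573)*(-1240 + 1248) + 2429 = ((18 + 6/8) + 573)*8 + 2429 = ((18 + (⅛)*6) + 573)*8 + 2429 = ((18 + ¾) + 573)*8 + 2429 = (75/4 + 573)*8 + 2429 = (2367/4)*8 + 2429 = 4734 + 2429 = 7163)
√(l - 271) = √(7163 - 271) = √6892 = 2*√1723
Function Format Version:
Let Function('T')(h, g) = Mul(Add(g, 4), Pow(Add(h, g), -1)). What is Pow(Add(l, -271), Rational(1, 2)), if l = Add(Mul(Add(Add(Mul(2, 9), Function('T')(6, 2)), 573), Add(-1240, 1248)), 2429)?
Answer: Mul(2, Pow(1723, Rational(1, 2))) ≈ 83.018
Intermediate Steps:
Function('T')(h, g) = Mul(Pow(Add(g, h), -1), Add(4, g)) (Function('T')(h, g) = Mul(Add(4, g), Pow(Add(g, h), -1)) = Mul(Pow(Add(g, h), -1), Add(4, g)))
l = 7163 (l = Add(Mul(Add(Add(Mul(2, 9), Mul(Pow(Add(2, 6), -1), Add(4, 2))), 573), Add(-1240, 1248)), 2429) = Add(Mul(Add(Add(18, Mul(Pow(8, -1), 6)), 573), 8), 2429) = Add(Mul(Add(Add(18, Mul(Rational(1, 8), 6)), 573), 8), 2429) = Add(Mul(Add(Add(18, Rational(3, 4)), 573), 8), 2429) = Add(Mul(Add(Rational(75, 4), 573), 8), 2429) = Add(Mul(Rational(2367, 4), 8), 2429) = Add(4734, 2429) = 7163)
Pow(Add(l, -271), Rational(1, 2)) = Pow(Add(7163, -271), Rational(1, 2)) = Pow(6892, Rational(1, 2)) = Mul(2, Pow(1723, Rational(1, 2)))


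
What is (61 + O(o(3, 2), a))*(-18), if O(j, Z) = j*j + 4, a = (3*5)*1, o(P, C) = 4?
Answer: -1458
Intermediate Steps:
a = 15 (a = 15*1 = 15)
O(j, Z) = 4 + j² (O(j, Z) = j² + 4 = 4 + j²)
(61 + O(o(3, 2), a))*(-18) = (61 + (4 + 4²))*(-18) = (61 + (4 + 16))*(-18) = (61 + 20)*(-18) = 81*(-18) = -1458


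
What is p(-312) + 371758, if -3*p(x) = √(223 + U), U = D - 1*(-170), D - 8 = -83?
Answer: 371758 - √318/3 ≈ 3.7175e+5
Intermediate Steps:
D = -75 (D = 8 - 83 = -75)
U = 95 (U = -75 - 1*(-170) = -75 + 170 = 95)
p(x) = -√318/3 (p(x) = -√(223 + 95)/3 = -√318/3)
p(-312) + 371758 = -√318/3 + 371758 = 371758 - √318/3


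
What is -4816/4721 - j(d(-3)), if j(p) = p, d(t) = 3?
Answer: -18979/4721 ≈ -4.0201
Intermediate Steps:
-4816/4721 - j(d(-3)) = -4816/4721 - 1*3 = -4816*1/4721 - 3 = -4816/4721 - 3 = -18979/4721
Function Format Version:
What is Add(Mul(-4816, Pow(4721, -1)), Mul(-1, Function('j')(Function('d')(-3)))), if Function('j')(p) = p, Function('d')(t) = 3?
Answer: Rational(-18979, 4721) ≈ -4.0201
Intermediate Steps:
Add(Mul(-4816, Pow(4721, -1)), Mul(-1, Function('j')(Function('d')(-3)))) = Add(Mul(-4816, Pow(4721, -1)), Mul(-1, 3)) = Add(Mul(-4816, Rational(1, 4721)), -3) = Add(Rational(-4816, 4721), -3) = Rational(-18979, 4721)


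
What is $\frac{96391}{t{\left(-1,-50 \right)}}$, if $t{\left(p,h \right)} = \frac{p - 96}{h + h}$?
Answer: $\frac{9639100}{97} \approx 99372.0$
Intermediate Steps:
$t{\left(p,h \right)} = \frac{-96 + p}{2 h}$
$\frac{96391}{t{\left(-1,-50 \right)}} = \frac{96391}{\frac{1}{2} \frac{1}{-50} \left(-96 - 1\right)} = \frac{96391}{\frac{1}{2} \left(- \frac{1}{50}\right) \left(-97\right)} = \frac{96391}{\frac{97}{100}} = 96391 \cdot \frac{100}{97} = \frac{9639100}{97}$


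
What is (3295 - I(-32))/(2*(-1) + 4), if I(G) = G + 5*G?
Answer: 3487/2 ≈ 1743.5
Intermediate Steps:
I(G) = 6*G
(3295 - I(-32))/(2*(-1) + 4) = (3295 - 6*(-32))/(2*(-1) + 4) = (3295 - 1*(-192))/(-2 + 4) = (3295 + 192)/2 = 3487*(½) = 3487/2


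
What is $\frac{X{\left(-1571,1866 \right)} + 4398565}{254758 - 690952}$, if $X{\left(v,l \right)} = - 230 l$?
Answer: $- \frac{3969385}{436194} \approx -9.1$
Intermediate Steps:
$\frac{X{\left(-1571,1866 \right)} + 4398565}{254758 - 690952} = \frac{\left(-230\right) 1866 + 4398565}{254758 - 690952} = \frac{-429180 + 4398565}{-436194} = 3969385 \left(- \frac{1}{436194}\right) = - \frac{3969385}{436194}$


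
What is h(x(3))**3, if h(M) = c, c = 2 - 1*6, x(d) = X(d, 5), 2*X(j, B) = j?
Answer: -64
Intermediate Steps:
X(j, B) = j/2
x(d) = d/2
c = -4 (c = 2 - 6 = -4)
h(M) = -4
h(x(3))**3 = (-4)**3 = -64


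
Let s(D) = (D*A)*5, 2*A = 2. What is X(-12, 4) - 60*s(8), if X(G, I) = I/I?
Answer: -2399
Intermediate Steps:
A = 1 (A = (½)*2 = 1)
s(D) = 5*D (s(D) = (D*1)*5 = D*5 = 5*D)
X(G, I) = 1
X(-12, 4) - 60*s(8) = 1 - 300*8 = 1 - 60*40 = 1 - 2400 = -2399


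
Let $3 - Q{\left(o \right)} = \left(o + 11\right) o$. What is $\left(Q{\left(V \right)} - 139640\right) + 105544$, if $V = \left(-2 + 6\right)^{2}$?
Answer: $-34525$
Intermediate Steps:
$V = 16$ ($V = 4^{2} = 16$)
$Q{\left(o \right)} = 3 - o \left(11 + o\right)$ ($Q{\left(o \right)} = 3 - \left(o + 11\right) o = 3 - \left(11 + o\right) o = 3 - o \left(11 + o\right)$)
$\left(Q{\left(V \right)} - 139640\right) + 105544 = \left(\left(3 - 16^{2} - 176\right) - 139640\right) + 105544 = \left(\left(3 - 256 - 176\right) - 139640\right) + 105544 = \left(-429 - 139640\right) + 105544 = -140069 + 105544 = -34525$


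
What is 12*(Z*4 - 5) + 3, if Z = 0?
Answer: -57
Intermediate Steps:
12*(Z*4 - 5) + 3 = 12*(0*4 - 5) + 3 = 12*(0 - 5) + 3 = 12*(-5) + 3 = -60 + 3 = -57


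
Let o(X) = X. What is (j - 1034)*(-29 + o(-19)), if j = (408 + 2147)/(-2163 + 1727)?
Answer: 5440548/109 ≈ 49913.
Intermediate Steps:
j = -2555/436 (j = 2555/(-436) = 2555*(-1/436) = -2555/436 ≈ -5.8601)
(j - 1034)*(-29 + o(-19)) = (-2555/436 - 1034)*(-29 - 19) = -453379/436*(-48) = 5440548/109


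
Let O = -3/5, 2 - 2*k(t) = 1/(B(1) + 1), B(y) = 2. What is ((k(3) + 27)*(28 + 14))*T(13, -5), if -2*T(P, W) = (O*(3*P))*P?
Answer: 1778049/10 ≈ 1.7781e+5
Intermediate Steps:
k(t) = 5/6 (k(t) = 1 - 1/(2*(2 + 1)) = 1 - 1/2/3 = 1 - 1/2*1/3 = 1 - 1/6 = 5/6)
O = -3/5 (O = -3*1/5 = -3/5 ≈ -0.60000)
T(P, W) = 9*P**2/10 (T(P, W) = -(-9*P/5)*P/2 = -(-9)*P**2/10 = 9*P**2/10)
((k(3) + 27)*(28 + 14))*T(13, -5) = ((5/6 + 27)*(28 + 14))*((9/10)*13**2) = ((167/6)*42)*((9/10)*169) = 1169*(1521/10) = 1778049/10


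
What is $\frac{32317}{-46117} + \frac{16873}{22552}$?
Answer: $\frac{49319157}{1040030584} \approx 0.047421$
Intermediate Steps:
$\frac{32317}{-46117} + \frac{16873}{22552} = 32317 \left(- \frac{1}{46117}\right) + 16873 \cdot \frac{1}{22552} = - \frac{32317}{46117} + \frac{16873}{22552} = \frac{49319157}{1040030584}$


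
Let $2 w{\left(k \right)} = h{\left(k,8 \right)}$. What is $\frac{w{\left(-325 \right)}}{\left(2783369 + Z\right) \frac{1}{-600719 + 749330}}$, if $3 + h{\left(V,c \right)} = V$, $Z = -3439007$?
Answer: $\frac{4062034}{109273} \approx 37.173$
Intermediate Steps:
$h{\left(V,c \right)} = -3 + V$
$w{\left(k \right)} = - \frac{3}{2} + \frac{k}{2}$ ($w{\left(k \right)} = \frac{-3 + k}{2} = - \frac{3}{2} + \frac{k}{2}$)
$\frac{w{\left(-325 \right)}}{\left(2783369 + Z\right) \frac{1}{-600719 + 749330}} = \frac{- \frac{3}{2} + \frac{1}{2} \left(-325\right)}{\left(2783369 - 3439007\right) \frac{1}{-600719 + 749330}} = \frac{- \frac{3}{2} - \frac{325}{2}}{\left(-655638\right) \frac{1}{148611}} = - \frac{164}{\left(-655638\right) \frac{1}{148611}} = - \frac{164}{- \frac{218546}{49537}} = \left(-164\right) \left(- \frac{49537}{218546}\right) = \frac{4062034}{109273}$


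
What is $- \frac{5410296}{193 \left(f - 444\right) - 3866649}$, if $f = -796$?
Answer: $\frac{5410296}{4105969} \approx 1.3177$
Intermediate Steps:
$- \frac{5410296}{193 \left(f - 444\right) - 3866649} = - \frac{5410296}{193 \left(-796 - 444\right) - 3866649} = - \frac{5410296}{193 \left(-1240\right) - 3866649} = - \frac{5410296}{-239320 - 3866649} = - \frac{5410296}{-4105969} = \left(-5410296\right) \left(- \frac{1}{4105969}\right) = \frac{5410296}{4105969}$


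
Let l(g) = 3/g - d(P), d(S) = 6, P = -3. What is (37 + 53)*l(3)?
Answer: -450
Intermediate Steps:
l(g) = -6 + 3/g (l(g) = 3/g - 1*6 = 3/g - 6 = -6 + 3/g)
(37 + 53)*l(3) = (37 + 53)*(-6 + 3/3) = 90*(-6 + 3*(⅓)) = 90*(-6 + 1) = 90*(-5) = -450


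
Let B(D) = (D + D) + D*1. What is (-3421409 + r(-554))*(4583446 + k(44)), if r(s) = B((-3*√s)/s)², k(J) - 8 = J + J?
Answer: -4343961788271257/277 ≈ -1.5682e+13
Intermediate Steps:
k(J) = 8 + 2*J (k(J) = 8 + (J + J) = 8 + 2*J)
B(D) = 3*D (B(D) = 2*D + D = 3*D)
r(s) = 81/s (r(s) = (3*((-3*√s)/s))² = (3*(-3/√s))² = (-9/√s)² = 81/s)
(-3421409 + r(-554))*(4583446 + k(44)) = (-3421409 + 81/(-554))*(4583446 + (8 + 2*44)) = (-3421409 + 81*(-1/554))*(4583446 + (8 + 88)) = (-3421409 - 81/554)*(4583446 + 96) = -1895460667/554*4583542 = -4343961788271257/277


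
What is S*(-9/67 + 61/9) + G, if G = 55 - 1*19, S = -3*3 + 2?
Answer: -6334/603 ≈ -10.504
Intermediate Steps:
S = -7 (S = -9 + 2 = -7)
G = 36 (G = 55 - 19 = 36)
S*(-9/67 + 61/9) + G = -7*(-9/67 + 61/9) + 36 = -7*4006/603 + 36 = -28042/603 + 36 = -6334/603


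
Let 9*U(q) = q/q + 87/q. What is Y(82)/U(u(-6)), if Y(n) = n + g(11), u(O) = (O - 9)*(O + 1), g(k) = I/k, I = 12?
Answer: 11425/33 ≈ 346.21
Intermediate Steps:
g(k) = 12/k
u(O) = (1 + O)*(-9 + O) (u(O) = (-9 + O)*(1 + O) = (1 + O)*(-9 + O))
U(q) = ⅑ + 29/(3*q) (U(q) = (q/q + 87/q)/9 = (1 + 87/q)/9 = ⅑ + 29/(3*q))
Y(n) = 12/11 + n (Y(n) = n + 12/11 = 12/11 + n)
Y(82)/U(u(-6)) = (12/11 + 82)/(((87 + (-9 + (-6)² - 8*(-6)))/(9*(-9 + (-6)² - 8*(-6))))) = 914/(11*(((87 + (-9 + 36 + 48))/(9*(-9 + 36 + 48))))) = 914/(11*(((⅑)*(87 + 75)/75))) = 914/(11*(((⅑)*(1/75)*162))) = 914/(11*(6/25)) = (914/11)*(25/6) = 11425/33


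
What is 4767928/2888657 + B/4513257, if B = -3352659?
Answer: 3944734177511/4345750475283 ≈ 0.90772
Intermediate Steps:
4767928/2888657 + B/4513257 = 4767928/2888657 - 3352659/4513257 = 4767928*(1/2888657) - 3352659*1/4513257 = 4767928/2888657 - 1117553/1504419 = 3944734177511/4345750475283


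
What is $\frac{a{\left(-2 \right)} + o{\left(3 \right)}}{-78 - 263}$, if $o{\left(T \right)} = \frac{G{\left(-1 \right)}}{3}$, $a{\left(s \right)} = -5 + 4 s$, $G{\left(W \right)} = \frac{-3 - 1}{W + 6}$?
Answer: $\frac{199}{5115} \approx 0.038905$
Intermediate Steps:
$G{\left(W \right)} = - \frac{4}{6 + W}$
$o{\left(T \right)} = - \frac{4}{15}$ ($o{\left(T \right)} = \frac{\left(-4\right) \frac{1}{6 - 1}}{3} = - \frac{4}{5} \cdot \frac{1}{3} = \left(-4\right) \frac{1}{5} \cdot \frac{1}{3} = \left(- \frac{4}{5}\right) \frac{1}{3} = - \frac{4}{15}$)
$\frac{a{\left(-2 \right)} + o{\left(3 \right)}}{-78 - 263} = \frac{\left(-5 + 4 \left(-2\right)\right) - \frac{4}{15}}{-78 - 263} = \frac{\left(-5 - 8\right) - \frac{4}{15}}{-341} = - \frac{-13 - \frac{4}{15}}{341} = \left(- \frac{1}{341}\right) \left(- \frac{199}{15}\right) = \frac{199}{5115}$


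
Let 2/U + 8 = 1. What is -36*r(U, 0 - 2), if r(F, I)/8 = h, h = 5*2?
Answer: -2880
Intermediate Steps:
U = -2/7 (U = 2/(-8 + 1) = 2/(-7) = 2*(-1/7) = -2/7 ≈ -0.28571)
h = 10
r(F, I) = 80 (r(F, I) = 8*10 = 80)
-36*r(U, 0 - 2) = -36*80 = -2880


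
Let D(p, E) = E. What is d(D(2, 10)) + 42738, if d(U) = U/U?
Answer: 42739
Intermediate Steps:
d(U) = 1
d(D(2, 10)) + 42738 = 1 + 42738 = 42739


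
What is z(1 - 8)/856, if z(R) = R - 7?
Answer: -7/428 ≈ -0.016355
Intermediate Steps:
z(R) = -7 + R
z(1 - 8)/856 = (-7 + (1 - 8))/856 = (-7 - 7)*(1/856) = -14*1/856 = -7/428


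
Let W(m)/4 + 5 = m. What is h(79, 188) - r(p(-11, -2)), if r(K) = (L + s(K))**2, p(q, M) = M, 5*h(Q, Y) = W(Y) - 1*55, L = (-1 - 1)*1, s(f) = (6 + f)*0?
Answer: 657/5 ≈ 131.40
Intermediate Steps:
s(f) = 0
W(m) = -20 + 4*m
L = -2 (L = -2*1 = -2)
h(Q, Y) = -15 + 4*Y/5 (h(Q, Y) = ((-20 + 4*Y) - 1*55)/5 = ((-20 + 4*Y) - 55)/5 = (-75 + 4*Y)/5 = -15 + 4*Y/5)
r(K) = 4 (r(K) = (-2 + 0)**2 = (-2)**2 = 4)
h(79, 188) - r(p(-11, -2)) = (-15 + (4/5)*188) - 1*4 = (-15 + 752/5) - 4 = 677/5 - 4 = 657/5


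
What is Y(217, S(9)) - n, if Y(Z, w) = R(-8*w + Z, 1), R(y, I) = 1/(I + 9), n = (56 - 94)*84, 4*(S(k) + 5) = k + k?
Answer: 31921/10 ≈ 3192.1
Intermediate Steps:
S(k) = -5 + k/2 (S(k) = -5 + (k + k)/4 = -5 + (2*k)/4 = -5 + k/2)
n = -3192 (n = -38*84 = -3192)
R(y, I) = 1/(9 + I)
Y(Z, w) = ⅒ (Y(Z, w) = 1/(9 + 1) = 1/10 = ⅒)
Y(217, S(9)) - n = ⅒ - 1*(-3192) = ⅒ + 3192 = 31921/10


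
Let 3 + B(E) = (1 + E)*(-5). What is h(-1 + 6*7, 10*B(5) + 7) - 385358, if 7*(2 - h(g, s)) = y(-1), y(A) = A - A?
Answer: -385356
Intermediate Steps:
B(E) = -8 - 5*E (B(E) = -3 + (1 + E)*(-5) = -3 + (-5 - 5*E) = -8 - 5*E)
y(A) = 0
h(g, s) = 2 (h(g, s) = 2 - ⅐*0 = 2 + 0 = 2)
h(-1 + 6*7, 10*B(5) + 7) - 385358 = 2 - 385358 = -385356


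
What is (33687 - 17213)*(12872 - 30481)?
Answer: -290090666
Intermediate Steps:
(33687 - 17213)*(12872 - 30481) = 16474*(-17609) = -290090666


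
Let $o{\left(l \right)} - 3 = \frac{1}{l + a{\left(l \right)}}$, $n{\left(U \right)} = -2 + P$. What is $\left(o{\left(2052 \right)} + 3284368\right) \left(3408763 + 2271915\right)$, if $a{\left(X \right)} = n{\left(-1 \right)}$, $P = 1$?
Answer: $\frac{38266438331017116}{2051} \approx 1.8657 \cdot 10^{13}$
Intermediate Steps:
$n{\left(U \right)} = -1$ ($n{\left(U \right)} = -2 + 1 = -1$)
$a{\left(X \right)} = -1$
$o{\left(l \right)} = 3 + \frac{1}{-1 + l}$ ($o{\left(l \right)} = 3 + \frac{1}{l - 1} = 3 + \frac{1}{-1 + l}$)
$\left(o{\left(2052 \right)} + 3284368\right) \left(3408763 + 2271915\right) = \left(\frac{-2 + 3 \cdot 2052}{-1 + 2052} + 3284368\right) \left(3408763 + 2271915\right) = \left(\frac{-2 + 6156}{2051} + 3284368\right) 5680678 = \left(\frac{1}{2051} \cdot 6154 + 3284368\right) 5680678 = \left(\frac{6154}{2051} + 3284368\right) 5680678 = \frac{6736244922}{2051} \cdot 5680678 = \frac{38266438331017116}{2051}$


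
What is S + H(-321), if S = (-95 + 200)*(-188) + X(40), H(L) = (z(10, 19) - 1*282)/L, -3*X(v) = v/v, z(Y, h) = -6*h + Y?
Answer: -2112087/107 ≈ -19739.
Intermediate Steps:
z(Y, h) = Y - 6*h
X(v) = -1/3 (X(v) = -v/(3*v) = -1/3*1 = -1/3)
H(L) = -386/L (H(L) = ((10 - 6*19) - 1*282)/L = ((10 - 114) - 282)/L = (-104 - 282)/L = -386/L)
S = -59221/3 (S = (-95 + 200)*(-188) - 1/3 = 105*(-188) - 1/3 = -19740 - 1/3 = -59221/3 ≈ -19740.)
S + H(-321) = -59221/3 - 386/(-321) = -59221/3 - 386*(-1/321) = -59221/3 + 386/321 = -2112087/107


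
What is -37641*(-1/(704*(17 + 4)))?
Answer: 12547/4928 ≈ 2.5461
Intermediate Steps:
-37641*(-1/(704*(17 + 4))) = -37641/((44*21)*(-16)) = -37641/(924*(-16)) = -37641/(-14784) = -37641*(-1/14784) = 12547/4928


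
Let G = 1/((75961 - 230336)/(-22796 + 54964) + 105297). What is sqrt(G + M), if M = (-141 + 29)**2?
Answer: 2*sqrt(35976307171173263834858)/3387039521 ≈ 112.00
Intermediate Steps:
M = 12544 (M = (-112)**2 = 12544)
G = 32168/3387039521 (G = 1/(-154375/32168 + 105297) = 1/(3387039521/32168) = 32168/3387039521 ≈ 9.4974e-6)
sqrt(G + M) = sqrt(32168/3387039521 + 12544) = sqrt(42487023783592/3387039521) = 2*sqrt(35976307171173263834858)/3387039521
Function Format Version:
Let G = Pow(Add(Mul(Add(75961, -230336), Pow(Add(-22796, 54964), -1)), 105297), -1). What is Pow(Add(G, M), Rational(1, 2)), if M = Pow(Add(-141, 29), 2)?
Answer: Mul(Rational(2, 3387039521), Pow(35976307171173263834858, Rational(1, 2))) ≈ 112.00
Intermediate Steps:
M = 12544 (M = Pow(-112, 2) = 12544)
G = Rational(32168, 3387039521) (G = Pow(Add(Mul(-154375, Pow(32168, -1)), 105297), -1) = Pow(Add(Mul(-154375, Rational(1, 32168)), 105297), -1) = Pow(Add(Rational(-154375, 32168), 105297), -1) = Pow(Rational(3387039521, 32168), -1) = Rational(32168, 3387039521) ≈ 9.4974e-6)
Pow(Add(G, M), Rational(1, 2)) = Pow(Add(Rational(32168, 3387039521), 12544), Rational(1, 2)) = Pow(Rational(42487023783592, 3387039521), Rational(1, 2)) = Mul(Rational(2, 3387039521), Pow(35976307171173263834858, Rational(1, 2)))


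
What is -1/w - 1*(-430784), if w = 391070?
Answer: 168466698879/391070 ≈ 4.3078e+5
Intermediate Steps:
-1/w - 1*(-430784) = -1/391070 - 1*(-430784) = -1*1/391070 + 430784 = -1/391070 + 430784 = 168466698879/391070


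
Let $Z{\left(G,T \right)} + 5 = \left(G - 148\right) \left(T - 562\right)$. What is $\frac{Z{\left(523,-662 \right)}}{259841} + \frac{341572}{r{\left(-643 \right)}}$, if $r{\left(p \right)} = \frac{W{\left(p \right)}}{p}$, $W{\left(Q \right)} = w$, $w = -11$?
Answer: $\frac{5188098237671}{259841} \approx 1.9966 \cdot 10^{7}$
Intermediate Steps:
$W{\left(Q \right)} = -11$
$r{\left(p \right)} = - \frac{11}{p}$
$Z{\left(G,T \right)} = -5 + \left(-562 + T\right) \left(-148 + G\right)$ ($Z{\left(G,T \right)} = -5 + \left(G - 148\right) \left(T - 562\right) = -5 + \left(-148 + G\right) \left(-562 + T\right) = -5 + \left(-562 + T\right) \left(-148 + G\right)$)
$\frac{Z{\left(523,-662 \right)}}{259841} + \frac{341572}{r{\left(-643 \right)}} = \frac{83171 - 293926 - -97976 + 523 \left(-662\right)}{259841} + \frac{341572}{\left(-11\right) \frac{1}{-643}} = \left(83171 - 293926 + 97976 - 346226\right) \frac{1}{259841} + \frac{341572}{\left(-11\right) \left(- \frac{1}{643}\right)} = \left(-459005\right) \frac{1}{259841} + \frac{341572}{\frac{11}{643}} = - \frac{459005}{259841} + 341572 \cdot \frac{643}{11} = - \frac{459005}{259841} + 19966436 = \frac{5188098237671}{259841}$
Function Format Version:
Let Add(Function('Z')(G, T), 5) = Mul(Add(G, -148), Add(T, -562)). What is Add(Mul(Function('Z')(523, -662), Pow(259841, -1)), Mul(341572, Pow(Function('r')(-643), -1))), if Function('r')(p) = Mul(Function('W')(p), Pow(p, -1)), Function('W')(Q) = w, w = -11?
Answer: Rational(5188098237671, 259841) ≈ 1.9966e+7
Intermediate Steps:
Function('W')(Q) = -11
Function('r')(p) = Mul(-11, Pow(p, -1))
Function('Z')(G, T) = Add(-5, Mul(Add(-562, T), Add(-148, G))) (Function('Z')(G, T) = Add(-5, Mul(Add(G, -148), Add(T, -562))) = Add(-5, Mul(Add(-148, G), Add(-562, T))) = Add(-5, Mul(Add(-562, T), Add(-148, G))))
Add(Mul(Function('Z')(523, -662), Pow(259841, -1)), Mul(341572, Pow(Function('r')(-643), -1))) = Add(Mul(Add(83171, Mul(-562, 523), Mul(-148, -662), Mul(523, -662)), Pow(259841, -1)), Mul(341572, Pow(Mul(-11, Pow(-643, -1)), -1))) = Add(Mul(Add(83171, -293926, 97976, -346226), Rational(1, 259841)), Mul(341572, Pow(Mul(-11, Rational(-1, 643)), -1))) = Add(Mul(-459005, Rational(1, 259841)), Mul(341572, Pow(Rational(11, 643), -1))) = Add(Rational(-459005, 259841), Mul(341572, Rational(643, 11))) = Add(Rational(-459005, 259841), 19966436) = Rational(5188098237671, 259841)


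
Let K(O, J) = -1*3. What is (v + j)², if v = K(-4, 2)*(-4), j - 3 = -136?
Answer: 14641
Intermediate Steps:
j = -133 (j = 3 - 136 = -133)
K(O, J) = -3
v = 12 (v = -3*(-4) = 12)
(v + j)² = (12 - 133)² = (-121)² = 14641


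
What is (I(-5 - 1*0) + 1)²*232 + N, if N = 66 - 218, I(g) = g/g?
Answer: 776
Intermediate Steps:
I(g) = 1
N = -152
(I(-5 - 1*0) + 1)²*232 + N = (1 + 1)²*232 - 152 = 2²*232 - 152 = 4*232 - 152 = 928 - 152 = 776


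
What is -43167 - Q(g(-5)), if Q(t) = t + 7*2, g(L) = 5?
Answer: -43186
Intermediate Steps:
Q(t) = 14 + t (Q(t) = t + 14 = 14 + t)
-43167 - Q(g(-5)) = -43167 - (14 + 5) = -43167 - 1*19 = -43167 - 19 = -43186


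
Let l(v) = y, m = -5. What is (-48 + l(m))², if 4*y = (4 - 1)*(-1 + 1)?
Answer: 2304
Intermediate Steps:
y = 0 (y = ((4 - 1)*(-1 + 1))/4 = (3*0)/4 = (¼)*0 = 0)
l(v) = 0
(-48 + l(m))² = (-48 + 0)² = (-48)² = 2304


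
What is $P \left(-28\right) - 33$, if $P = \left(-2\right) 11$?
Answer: $583$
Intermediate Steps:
$P = -22$
$P \left(-28\right) - 33 = \left(-22\right) \left(-28\right) - 33 = 616 - 33 = 583$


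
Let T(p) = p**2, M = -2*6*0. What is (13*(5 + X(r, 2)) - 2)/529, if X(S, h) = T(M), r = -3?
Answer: 63/529 ≈ 0.11909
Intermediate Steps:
M = 0 (M = -12*0 = 0)
X(S, h) = 0 (X(S, h) = 0**2 = 0)
(13*(5 + X(r, 2)) - 2)/529 = (13*(5 + 0) - 2)/529 = (13*5 - 2)*(1/529) = (65 - 2)*(1/529) = 63*(1/529) = 63/529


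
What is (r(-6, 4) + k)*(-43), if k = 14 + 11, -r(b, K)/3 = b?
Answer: -1849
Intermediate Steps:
r(b, K) = -3*b
k = 25
(r(-6, 4) + k)*(-43) = (-3*(-6) + 25)*(-43) = (18 + 25)*(-43) = 43*(-43) = -1849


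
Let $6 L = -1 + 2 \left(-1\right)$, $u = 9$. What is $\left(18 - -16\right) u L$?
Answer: $-153$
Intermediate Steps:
$L = - \frac{1}{2}$ ($L = \frac{-1 + 2 \left(-1\right)}{6} = \frac{-1 - 2}{6} = \frac{1}{6} \left(-3\right) = - \frac{1}{2} \approx -0.5$)
$\left(18 - -16\right) u L = \left(18 - -16\right) 9 \left(- \frac{1}{2}\right) = \left(18 + 16\right) 9 \left(- \frac{1}{2}\right) = 34 \cdot 9 \left(- \frac{1}{2}\right) = 306 \left(- \frac{1}{2}\right) = -153$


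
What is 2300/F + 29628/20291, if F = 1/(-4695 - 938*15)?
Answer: -875749384872/20291 ≈ -4.3159e+7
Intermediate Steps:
F = -1/18765 (F = 1/(-4695 - 14070) = 1/(-18765) = -1/18765 ≈ -5.3291e-5)
2300/F + 29628/20291 = 2300/(-1/18765) + 29628/20291 = 2300*(-18765) + 29628*(1/20291) = -43159500 + 29628/20291 = -875749384872/20291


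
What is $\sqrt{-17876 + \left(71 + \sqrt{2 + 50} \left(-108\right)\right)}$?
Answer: $\sqrt{-17805 - 216 \sqrt{13}} \approx 136.32 i$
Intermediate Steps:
$\sqrt{-17876 + \left(71 + \sqrt{2 + 50} \left(-108\right)\right)} = \sqrt{-17876 + \left(71 + \sqrt{52} \left(-108\right)\right)} = \sqrt{-17876 + \left(71 + 2 \sqrt{13} \left(-108\right)\right)} = \sqrt{-17876 + \left(71 - 216 \sqrt{13}\right)} = \sqrt{-17805 - 216 \sqrt{13}}$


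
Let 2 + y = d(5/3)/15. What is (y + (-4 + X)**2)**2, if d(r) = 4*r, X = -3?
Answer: 182329/81 ≈ 2251.0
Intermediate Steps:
y = -14/9 (y = -2 + (4*(5/3))/15 = -2 + (4*(5*(1/3)))*(1/15) = -2 + (4*(5/3))*(1/15) = -2 + (20/3)*(1/15) = -2 + 4/9 = -14/9 ≈ -1.5556)
(y + (-4 + X)**2)**2 = (-14/9 + (-4 - 3)**2)**2 = (-14/9 + (-7)**2)**2 = (-14/9 + 49)**2 = (427/9)**2 = 182329/81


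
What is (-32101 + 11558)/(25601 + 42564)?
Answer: -20543/68165 ≈ -0.30137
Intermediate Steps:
(-32101 + 11558)/(25601 + 42564) = -20543/68165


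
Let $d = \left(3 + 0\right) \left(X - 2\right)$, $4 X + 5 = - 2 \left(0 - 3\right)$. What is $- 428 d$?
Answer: $2247$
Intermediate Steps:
$X = \frac{1}{4}$ ($X = - \frac{5}{4} + \frac{\left(-2\right) \left(0 - 3\right)}{4} = - \frac{5}{4} + \frac{\left(-2\right) \left(-3\right)}{4} = - \frac{5}{4} + \frac{1}{4} \cdot 6 = - \frac{5}{4} + \frac{3}{2} = \frac{1}{4} \approx 0.25$)
$d = - \frac{21}{4}$ ($d = \left(3 + 0\right) \left(\frac{1}{4} - 2\right) = 3 \left(- \frac{7}{4}\right) = - \frac{21}{4} \approx -5.25$)
$- 428 d = \left(-428\right) \left(- \frac{21}{4}\right) = 2247$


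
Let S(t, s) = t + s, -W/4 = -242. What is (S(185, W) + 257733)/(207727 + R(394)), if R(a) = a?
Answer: 258886/208121 ≈ 1.2439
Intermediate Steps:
W = 968 (W = -4*(-242) = 968)
S(t, s) = s + t
(S(185, W) + 257733)/(207727 + R(394)) = ((968 + 185) + 257733)/(207727 + 394) = (1153 + 257733)/208121 = 258886*(1/208121) = 258886/208121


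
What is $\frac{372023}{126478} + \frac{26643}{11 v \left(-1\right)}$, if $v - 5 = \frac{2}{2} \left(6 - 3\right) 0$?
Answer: $- \frac{304481099}{632390} \approx -481.48$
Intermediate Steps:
$v = 5$ ($v = 5 + \frac{2}{2} \left(6 - 3\right) 0 = 5 + 2 \cdot \frac{1}{2} \cdot 3 \cdot 0 = 5 + 1 \cdot 3 \cdot 0 = 5 + 3 \cdot 0 = 5 + 0 = 5$)
$\frac{372023}{126478} + \frac{26643}{11 v \left(-1\right)} = \frac{372023}{126478} + \frac{26643}{11 \cdot 5 \left(-1\right)} = 372023 \cdot \frac{1}{126478} + \frac{26643}{55 \left(-1\right)} = \frac{372023}{126478} + \frac{26643}{-55} = \frac{372023}{126478} + 26643 \left(- \frac{1}{55}\right) = \frac{372023}{126478} - \frac{26643}{55} = - \frac{304481099}{632390}$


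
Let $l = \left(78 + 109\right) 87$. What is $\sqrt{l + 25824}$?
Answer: $3 \sqrt{4677} \approx 205.17$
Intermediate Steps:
$l = 16269$ ($l = 187 \cdot 87 = 16269$)
$\sqrt{l + 25824} = \sqrt{16269 + 25824} = \sqrt{42093} = 3 \sqrt{4677}$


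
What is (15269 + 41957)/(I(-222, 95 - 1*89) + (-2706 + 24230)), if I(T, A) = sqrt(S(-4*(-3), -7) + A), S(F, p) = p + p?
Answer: 153966553/57910323 - 28613*I*sqrt(2)/115820646 ≈ 2.6587 - 0.00034938*I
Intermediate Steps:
S(F, p) = 2*p
I(T, A) = sqrt(-14 + A) (I(T, A) = sqrt(2*(-7) + A) = sqrt(-14 + A))
(15269 + 41957)/(I(-222, 95 - 1*89) + (-2706 + 24230)) = (15269 + 41957)/(sqrt(-14 + (95 - 1*89)) + (-2706 + 24230)) = 57226/(sqrt(-14 + (95 - 89)) + 21524) = 57226/(sqrt(-14 + 6) + 21524) = 57226/(sqrt(-8) + 21524) = 57226/(2*I*sqrt(2) + 21524) = 57226/(21524 + 2*I*sqrt(2))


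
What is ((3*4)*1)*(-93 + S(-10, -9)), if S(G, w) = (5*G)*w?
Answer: 4284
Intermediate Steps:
S(G, w) = 5*G*w
((3*4)*1)*(-93 + S(-10, -9)) = ((3*4)*1)*(-93 + 5*(-10)*(-9)) = (12*1)*(-93 + 450) = 12*357 = 4284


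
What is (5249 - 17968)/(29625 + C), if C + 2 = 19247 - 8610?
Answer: -12719/40260 ≈ -0.31592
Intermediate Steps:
C = 10635 (C = -2 + (19247 - 8610) = -2 + 10637 = 10635)
(5249 - 17968)/(29625 + C) = (5249 - 17968)/(29625 + 10635) = -12719/40260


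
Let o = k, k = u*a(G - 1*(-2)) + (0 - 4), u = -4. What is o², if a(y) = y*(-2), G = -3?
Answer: 144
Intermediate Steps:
a(y) = -2*y
k = -12 (k = -(-8)*(-3 - 1*(-2)) + (0 - 4) = -(-8)*(-3 + 2) - 4 = -(-8)*(-1) - 4 = -4*2 - 4 = -8 - 4 = -12)
o = -12
o² = (-12)² = 144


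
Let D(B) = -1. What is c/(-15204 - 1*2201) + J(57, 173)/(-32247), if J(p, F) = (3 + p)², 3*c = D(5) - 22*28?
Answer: -18675289/187086345 ≈ -0.099822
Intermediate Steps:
c = -617/3 (c = (-1 - 22*28)/3 = (-1 - 616)/3 = (⅓)*(-617) = -617/3 ≈ -205.67)
c/(-15204 - 1*2201) + J(57, 173)/(-32247) = -617/(3*(-15204 - 1*2201)) + (3 + 57)²/(-32247) = -617/(3*(-15204 - 2201)) + 60²*(-1/32247) = -617/3/(-17405) + 3600*(-1/32247) = -617/3*(-1/17405) - 400/3583 = 617/52215 - 400/3583 = -18675289/187086345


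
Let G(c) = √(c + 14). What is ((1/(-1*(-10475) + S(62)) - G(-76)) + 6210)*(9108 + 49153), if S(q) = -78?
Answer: 3761643079831/10397 - 58261*I*√62 ≈ 3.618e+8 - 4.5875e+5*I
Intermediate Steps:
G(c) = √(14 + c)
((1/(-1*(-10475) + S(62)) - G(-76)) + 6210)*(9108 + 49153) = ((1/(-1*(-10475) - 78) - √(14 - 76)) + 6210)*(9108 + 49153) = ((1/(10475 - 78) - √(-62)) + 6210)*58261 = ((1/10397 - I*√62) + 6210)*58261 = (64565371/10397 - I*√62)*58261 = 3761643079831/10397 - 58261*I*√62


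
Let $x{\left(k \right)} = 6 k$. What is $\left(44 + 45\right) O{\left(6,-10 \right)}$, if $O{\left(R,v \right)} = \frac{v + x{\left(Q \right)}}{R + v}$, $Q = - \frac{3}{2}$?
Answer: $\frac{1691}{4} \approx 422.75$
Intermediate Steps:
$Q = - \frac{3}{2}$ ($Q = \left(-3\right) \frac{1}{2} = - \frac{3}{2} \approx -1.5$)
$O{\left(R,v \right)} = \frac{-9 + v}{R + v}$ ($O{\left(R,v \right)} = \frac{v + 6 \left(- \frac{3}{2}\right)}{R + v} = \frac{v - 9}{R + v} = \frac{-9 + v}{R + v}$)
$\left(44 + 45\right) O{\left(6,-10 \right)} = \left(44 + 45\right) \frac{-9 - 10}{6 - 10} = 89 \frac{1}{-4} \left(-19\right) = 89 \left(\left(- \frac{1}{4}\right) \left(-19\right)\right) = 89 \cdot \frac{19}{4} = \frac{1691}{4}$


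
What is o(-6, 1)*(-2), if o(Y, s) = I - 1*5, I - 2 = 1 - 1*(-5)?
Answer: -6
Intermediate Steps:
I = 8 (I = 2 + (1 - 1*(-5)) = 2 + (1 + 5) = 2 + 6 = 8)
o(Y, s) = 3 (o(Y, s) = 8 - 1*5 = 8 - 5 = 3)
o(-6, 1)*(-2) = 3*(-2) = -6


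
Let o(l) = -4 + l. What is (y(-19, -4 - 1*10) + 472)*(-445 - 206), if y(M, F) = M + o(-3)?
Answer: -290346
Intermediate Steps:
y(M, F) = -7 + M (y(M, F) = M + (-4 - 3) = M - 7 = -7 + M)
(y(-19, -4 - 1*10) + 472)*(-445 - 206) = ((-7 - 19) + 472)*(-445 - 206) = (-26 + 472)*(-651) = 446*(-651) = -290346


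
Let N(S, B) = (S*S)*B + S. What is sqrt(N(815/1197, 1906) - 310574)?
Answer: I*sqrt(443726233961)/1197 ≈ 556.5*I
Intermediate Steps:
N(S, B) = S + B*S**2 (N(S, B) = S**2*B + S = B*S**2 + S = S + B*S**2)
sqrt(N(815/1197, 1906) - 310574) = sqrt((815/1197)*(1 + 1906*(815/1197)) - 310574) = sqrt((815*(1/1197))*(1 + 1906*(815*(1/1197))) - 310574) = sqrt(815*(1 + 1906*(815/1197))/1197 - 310574) = sqrt(815*(1 + 1553390/1197)/1197 - 310574) = sqrt((815/1197)*(1554587/1197) - 310574) = sqrt(1266988405/1432809 - 310574) = sqrt(-443726233961/1432809) = I*sqrt(443726233961)/1197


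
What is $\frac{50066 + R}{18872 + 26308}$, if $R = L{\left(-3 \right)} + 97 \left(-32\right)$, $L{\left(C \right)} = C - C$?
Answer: $\frac{2609}{2510} \approx 1.0394$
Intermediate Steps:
$L{\left(C \right)} = 0$
$R = -3104$ ($R = 0 + 97 \left(-32\right) = 0 - 3104 = -3104$)
$\frac{50066 + R}{18872 + 26308} = \frac{50066 - 3104}{18872 + 26308} = \frac{46962}{45180} = 46962 \cdot \frac{1}{45180} = \frac{2609}{2510}$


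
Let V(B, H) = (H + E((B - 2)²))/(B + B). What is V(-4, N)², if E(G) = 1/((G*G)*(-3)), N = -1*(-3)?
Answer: 136025569/967458816 ≈ 0.14060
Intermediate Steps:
N = 3
E(G) = -1/(3*G²) (E(G) = 1/(G²*(-3)) = 1/(-3*G²) = -1/(3*G²))
V(B, H) = (H - 1/(3*(-2 + B)⁴))/(2*B) (V(B, H) = (H - 1/(3*(B - 2)⁴))/(B + B) = (H - 1/(3*(-2 + B)⁴))/((2*B)) = (H - 1/(3*(-2 + B)⁴))*(1/(2*B)) = (H - 1/(3*(-2 + B)⁴))/(2*B))
V(-4, N)² = ((½)*3/(-4) - ⅙/(-4*(-2 - 4)⁴))² = ((½)*3*(-¼) - ⅙*(-¼)/(-6)⁴)² = (-3/8 - ⅙*(-¼)*1/1296)² = (-3/8 + 1/31104)² = (-11663/31104)² = 136025569/967458816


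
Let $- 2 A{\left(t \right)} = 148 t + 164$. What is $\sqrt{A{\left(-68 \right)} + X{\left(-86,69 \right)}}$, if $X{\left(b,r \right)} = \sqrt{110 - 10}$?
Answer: $4 \sqrt{310} \approx 70.427$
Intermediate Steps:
$X{\left(b,r \right)} = 10$ ($X{\left(b,r \right)} = \sqrt{100} = 10$)
$A{\left(t \right)} = -82 - 74 t$ ($A{\left(t \right)} = - \frac{148 t + 164}{2} = - \frac{164 + 148 t}{2} = -82 - 74 t$)
$\sqrt{A{\left(-68 \right)} + X{\left(-86,69 \right)}} = \sqrt{\left(-82 - -5032\right) + 10} = \sqrt{\left(-82 + 5032\right) + 10} = \sqrt{4950 + 10} = \sqrt{4960} = 4 \sqrt{310}$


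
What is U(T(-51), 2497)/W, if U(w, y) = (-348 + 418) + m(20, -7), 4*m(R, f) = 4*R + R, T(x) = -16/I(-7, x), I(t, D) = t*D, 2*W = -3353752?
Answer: -95/1676876 ≈ -5.6653e-5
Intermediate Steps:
W = -1676876 (W = (½)*(-3353752) = -1676876)
I(t, D) = D*t
T(x) = 16/(7*x) (T(x) = -16*(-1/(7*x)) = -(-16)/(7*x) = 16/(7*x))
m(R, f) = 5*R/4 (m(R, f) = (4*R + R)/4 = (5*R)/4 = 5*R/4)
U(w, y) = 95 (U(w, y) = (-348 + 418) + (5/4)*20 = 70 + 25 = 95)
U(T(-51), 2497)/W = 95/(-1676876) = 95*(-1/1676876) = -95/1676876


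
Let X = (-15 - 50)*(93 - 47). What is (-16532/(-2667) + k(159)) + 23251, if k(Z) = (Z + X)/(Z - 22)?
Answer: 8490141736/365379 ≈ 23237.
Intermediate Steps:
X = -2990 (X = -65*46 = -2990)
k(Z) = (-2990 + Z)/(-22 + Z) (k(Z) = (Z - 2990)/(Z - 22) = (-2990 + Z)/(-22 + Z))
(-16532/(-2667) + k(159)) + 23251 = (-16532/(-2667) + (-2990 + 159)/(-22 + 159)) + 23251 = (-16532*(-1/2667) - 2831/137) + 23251 = (16532/2667 + (1/137)*(-2831)) + 23251 = (16532/2667 - 2831/137) + 23251 = -5285393/365379 + 23251 = 8490141736/365379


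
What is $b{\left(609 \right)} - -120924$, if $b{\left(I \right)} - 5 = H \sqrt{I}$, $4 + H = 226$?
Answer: $120929 + 222 \sqrt{609} \approx 1.2641 \cdot 10^{5}$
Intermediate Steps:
$H = 222$ ($H = -4 + 226 = 222$)
$b{\left(I \right)} = 5 + 222 \sqrt{I}$
$b{\left(609 \right)} - -120924 = \left(5 + 222 \sqrt{609}\right) - -120924 = \left(5 + 222 \sqrt{609}\right) + 120924 = 120929 + 222 \sqrt{609}$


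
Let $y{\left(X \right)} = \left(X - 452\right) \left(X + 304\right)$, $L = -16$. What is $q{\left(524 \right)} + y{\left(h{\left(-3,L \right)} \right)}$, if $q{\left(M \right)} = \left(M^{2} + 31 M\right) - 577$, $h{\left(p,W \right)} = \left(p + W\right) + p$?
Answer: $156575$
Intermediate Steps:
$h{\left(p,W \right)} = W + 2 p$ ($h{\left(p,W \right)} = \left(W + p\right) + p = W + 2 p$)
$q{\left(M \right)} = -577 + M^{2} + 31 M$
$y{\left(X \right)} = \left(-452 + X\right) \left(304 + X\right)$
$q{\left(524 \right)} + y{\left(h{\left(-3,L \right)} \right)} = \left(-577 + 524^{2} + 31 \cdot 524\right) - \left(137408 - \left(-16 + 2 \left(-3\right)\right)^{2} + 148 \left(-16 + 2 \left(-3\right)\right)\right) = \left(-577 + 274576 + 16244\right) - \left(137408 - \left(-16 - 6\right)^{2} + 148 \left(-16 - 6\right)\right) = 290243 - \left(134152 - 484\right) = 290243 + \left(-137408 + 484 + 3256\right) = 290243 - 133668 = 156575$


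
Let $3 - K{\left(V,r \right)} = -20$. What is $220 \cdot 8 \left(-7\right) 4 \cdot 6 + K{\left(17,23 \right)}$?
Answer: $-295657$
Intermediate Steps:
$K{\left(V,r \right)} = 23$ ($K{\left(V,r \right)} = 3 - -20 = 3 + 20 = 23$)
$220 \cdot 8 \left(-7\right) 4 \cdot 6 + K{\left(17,23 \right)} = 220 \cdot 8 \left(-7\right) 4 \cdot 6 + 23 = 220 \left(\left(-56\right) 24\right) + 23 = 220 \left(-1344\right) + 23 = -295680 + 23 = -295657$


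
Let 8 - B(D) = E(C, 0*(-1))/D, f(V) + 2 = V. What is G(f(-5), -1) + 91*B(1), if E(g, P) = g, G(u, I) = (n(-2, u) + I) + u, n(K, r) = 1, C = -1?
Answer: 812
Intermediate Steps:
f(V) = -2 + V
G(u, I) = 1 + I + u (G(u, I) = (1 + I) + u = 1 + I + u)
B(D) = 8 + 1/D (B(D) = 8 - (-1)/D = 8 + 1/D)
G(f(-5), -1) + 91*B(1) = (1 - 1 + (-2 - 5)) + 91*(8 + 1/1) = (1 - 1 - 7) + 91*(8 + 1) = -7 + 91*9 = -7 + 819 = 812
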